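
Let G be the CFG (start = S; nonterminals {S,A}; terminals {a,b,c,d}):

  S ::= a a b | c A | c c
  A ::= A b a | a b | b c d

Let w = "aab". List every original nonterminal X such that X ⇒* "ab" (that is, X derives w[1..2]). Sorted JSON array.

CNF form of G:
  S -> T1 X6 | T2 A | T2 T2
  A -> A X4 | T0 X5 | T1 T0
  T0 -> b
  T1 -> a
  T2 -> c
  T3 -> d
  X4 -> T0 T1
  X5 -> T2 T3
  X6 -> T1 T0

Fill CYK table bottom-up — only the sub-triangle for w[1..2]:
  T[1,1] 'a' = {T1}  orig:{}
  T[2,2] 'b' = {T0}  orig:{}
  T[1,2] 'ab' = {A,X6}  orig:{A}

Original NTs in T[1,2] deriving "ab": ["A"]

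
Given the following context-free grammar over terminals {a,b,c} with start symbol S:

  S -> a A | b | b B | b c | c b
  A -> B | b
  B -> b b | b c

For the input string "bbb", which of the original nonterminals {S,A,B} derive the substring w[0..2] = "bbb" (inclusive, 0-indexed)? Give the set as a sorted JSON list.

CNF form of G:
  S -> T0 B | T0 T1 | T1 T0 | T2 A | b
  A -> T0 T0 | T0 T1 | b
  B -> T0 T0 | T0 T1
  T0 -> b
  T1 -> c
  T2 -> a

Fill CYK table bottom-up, restricted to cells inside w[0..2]:
  [0..0]={A,S,T0}  "b"  orig:{A,S}
  [1..1]={A,S,T0}  "b"  orig:{A,S}
  [2..2]={A,S,T0}  "b"  orig:{A,S}
  [0..1]={A,B}  "bb"
  [1..2]={A,B}  "bb"
  [0..2]={S}  "bbb"

Original NTs in T[0,2] deriving "bbb": ["S"]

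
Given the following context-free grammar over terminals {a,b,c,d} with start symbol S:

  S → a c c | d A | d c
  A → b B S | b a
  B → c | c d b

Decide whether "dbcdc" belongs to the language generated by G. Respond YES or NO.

CNF form of G:
  S -> T1 X6 | T3 A | T3 T2
  A -> T0 T1 | T0 X4
  B -> T2 X5 | c
  T0 -> b
  T1 -> a
  T2 -> c
  T3 -> d
  X4 -> B S
  X5 -> T3 T0
  X6 -> T2 T2

CYK table (by increasing span):
  [0..0]={T3}  "d"  orig:{}
  [1..1]={T0}  "b"  orig:{}
  [2..2]={B,T2}  "c"  orig:{B}
  [3..3]={T3}  "d"  orig:{}
  [4..4]={B,T2}  "c"  orig:{B}
  [0..1]={X5}  "db"  orig:{}
  [1..2]=∅  "bc"
  [2..3]=∅  "cd"
  [3..4]={S}  "dc"
  [0..2]=∅  "dbc"
  [1..3]=∅  "bcd"
  [2..4]={X4}  "cdc"  orig:{}
  [0..3]=∅  "dbcd"
  [1..4]={A}  "bcdc"
  [0..4]={S}  "dbcdc"

S ∈ T[0,4] ⇒ YES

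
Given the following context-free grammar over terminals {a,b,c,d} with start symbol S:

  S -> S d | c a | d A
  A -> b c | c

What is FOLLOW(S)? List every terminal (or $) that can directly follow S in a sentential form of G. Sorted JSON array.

Compute FIRST by fixpoint:
round 1:
  A via A→b c: +{b}
  A via A→c: +{c}
  S via S→c a: +{c}
  S via S→d A: +{d}
  S: {c,d}  A: {b,c}
round 2: (no change)
  S: {c,d}  A: {b,c}

FOLLOW sets:
initialize: $ ∈ FOLLOW(S)
iter 1:
  S→S d: FOLLOW(S) ⊇ FIRST(d) = {d}; new: +{d}
  S→d A: FOLLOW(A) ⊇ FOLLOW(S) ⊇ {$,d}; new: +{$,d}
  S: {$,d}  A: {$,d}
iter 2: — fixpoint
  S: {$,d}  A: {$,d}

FOLLOW(S) = ["$", "d"]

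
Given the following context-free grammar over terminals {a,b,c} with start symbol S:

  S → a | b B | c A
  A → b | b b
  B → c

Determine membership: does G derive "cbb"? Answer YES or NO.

CNF form of G:
  S -> T0 B | T1 A | a
  A -> T0 T0 | b
  B -> c
  T0 -> b
  T1 -> c

CYK fill:
  cell(0,0) c: {B,T1}  orig:{B}
  cell(1,1) b: {A,T0}  orig:{A}
  cell(2,2) b: {A,T0}  orig:{A}
  cell(0,1) cb: {S}
  cell(1,2) bb: {A}
  cell(0,2) cbb: {S}

S ∈ T[0,2] ⇒ YES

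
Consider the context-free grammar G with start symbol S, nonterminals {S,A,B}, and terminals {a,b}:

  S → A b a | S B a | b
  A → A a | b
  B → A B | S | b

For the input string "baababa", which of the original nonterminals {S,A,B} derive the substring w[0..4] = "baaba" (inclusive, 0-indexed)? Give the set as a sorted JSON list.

Convert to CNF:
  S -> A X4 | S X5 | b
  A -> A T0 | b
  B -> A B | A X2 | S X3 | b
  T0 -> a
  T1 -> b
  X2 -> T1 T0
  X3 -> B T0
  X4 -> T1 T0
  X5 -> B T0

Fill CYK table bottom-up — only the sub-triangle for w[0..4]:
  [0..0]={A,B,S,T1}  "b"  orig:{A,B,S}
  [1..1]={T0}  "a"  orig:{}
  [2..2]={T0}  "a"  orig:{}
  [3..3]={A,B,S,T1}  "b"  orig:{A,B,S}
  [4..4]={T0}  "a"  orig:{}
  [0..1]={A,X2,X3,X4,X5}  "ba"  orig:{A}
  [1..2]=∅  "aa"
  [2..3]=∅  "ab"
  [3..4]={A,X2,X3,X4,X5}  "ba"  orig:{A}
  [0..2]={A}  "baa"
  [1..3]=∅  "aab"
  [2..4]=∅  "aba"
  [0..3]={B}  "baab"
  [1..4]=∅  "aaba"
  [0..4]={B,S,X3,X5}  "baaba"  orig:{B,S}

Original NTs in T[0,4] deriving "baaba": ["B", "S"]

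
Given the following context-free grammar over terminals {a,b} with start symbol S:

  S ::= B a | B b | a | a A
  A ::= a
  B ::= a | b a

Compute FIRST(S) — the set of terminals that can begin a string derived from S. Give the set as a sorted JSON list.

Compute FIRST by fixpoint:
[1]
  A via A→a: +{a}
  B via B→a: +{a}
  B via B→b a: +{b}
  S via S→B a: +{a,b}
  FIRST[S]={a,b}  FIRST[A]={a}  FIRST[B]={a,b}
[2] (no change)
  FIRST[S]={a,b}  FIRST[A]={a}  FIRST[B]={a,b}

FIRST(S) = ["a", "b"]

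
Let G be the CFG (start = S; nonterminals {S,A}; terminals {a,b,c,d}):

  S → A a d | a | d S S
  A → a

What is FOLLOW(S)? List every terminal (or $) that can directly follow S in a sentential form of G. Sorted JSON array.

Compute FIRST by fixpoint:
pass 1:
  A via A→a: +{a}
  S via S→A a d: +{a}
  S via S→d S S: +{d}
  S: {a,d}  A: {a}
pass 2: done
  S: {a,d}  A: {a}

Compute FOLLOW by fixpoint:
initialize: $ ∈ FOLLOW(S)
round 1:
  S→A a d: FOLLOW(A) ⊇ FIRST(a) = {a}; new: +{a}
  S→d S S: FOLLOW(S) ⊇ FIRST(S) = {a,d}; new: +{a,d}
  FOLLOW(S)={$,a,d}  FOLLOW(A)={a}
round 2: (no change)
  FOLLOW(S)={$,a,d}  FOLLOW(A)={a}

FOLLOW(S) = ["$", "a", "d"]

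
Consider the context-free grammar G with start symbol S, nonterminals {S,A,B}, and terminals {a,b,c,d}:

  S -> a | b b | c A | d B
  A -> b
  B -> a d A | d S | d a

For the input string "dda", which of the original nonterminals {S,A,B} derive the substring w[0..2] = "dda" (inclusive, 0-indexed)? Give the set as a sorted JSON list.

CNF form of G:
  S -> T1 B | T2 T2 | T3 A | a
  A -> b
  B -> T0 X4 | T1 S | T1 T0
  T0 -> a
  T1 -> d
  T2 -> b
  T3 -> c
  X4 -> T1 A

CYK fill (cells [i..j] with 0 ≤ i ≤ j ≤ 2 only):
  [0..0]={T1}  "d"  orig:{}
  [1..1]={T1}  "d"  orig:{}
  [2..2]={S,T0}  "a"  orig:{S}
  [0..1]=∅  "dd"
  [1..2]={B}  "da"
  [0..2]={S}  "dda"

Original NTs in T[0,2] deriving "dda": ["S"]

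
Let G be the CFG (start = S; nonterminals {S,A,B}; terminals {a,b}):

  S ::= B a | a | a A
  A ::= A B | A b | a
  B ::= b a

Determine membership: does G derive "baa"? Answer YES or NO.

CNF form of G:
  S -> B T1 | T1 A | a
  A -> A B | A T0 | a
  B -> T0 T1
  T0 -> b
  T1 -> a

CYK fill:
  cell(0,0) b: {T0}  orig:{}
  cell(1,1) a: {A,S,T1}  orig:{A,S}
  cell(2,2) a: {A,S,T1}  orig:{A,S}
  cell(0,1) ba: {B}
  cell(1,2) aa: {S}
  cell(0,2) baa: {S}

S ∈ T[0,2] ⇒ YES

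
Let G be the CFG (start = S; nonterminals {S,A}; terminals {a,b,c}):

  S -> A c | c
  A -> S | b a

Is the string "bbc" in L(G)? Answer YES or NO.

CNF form of G:
  S -> A T0 | c
  A -> A T0 | T1 T2 | c
  T0 -> c
  T1 -> b
  T2 -> a

CYK table (by increasing span):
  [0..0]={T1}  "b"  orig:{}
  [1..1]={T1}  "b"  orig:{}
  [2..2]={A,S,T0}  "c"  orig:{A,S}
  [0..1]=∅  "bb"
  [1..2]=∅  "bc"
  [0..2]=∅  "bbc"

S ∉ T[0,2] ⇒ NO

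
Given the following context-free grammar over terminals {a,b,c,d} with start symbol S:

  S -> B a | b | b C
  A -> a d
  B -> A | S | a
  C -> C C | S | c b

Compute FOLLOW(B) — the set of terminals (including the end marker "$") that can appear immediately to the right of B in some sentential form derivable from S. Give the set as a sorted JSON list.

Compute FIRST by fixpoint:
[1]
  A via A→a d: +{a}
  B via B→A: +{a}
  C via C→c b: +{c}
  S via S→B a: +{a}
  S via S→b: +{b}
  FIRST[S]={a,b}  FIRST[A]={a}  FIRST[B]={a}  FIRST[C]={c}
[2]
  B via B→S: +{b}
  C via C→S: +{a,b}
  FIRST[S]={a,b}  FIRST[A]={a}  FIRST[B]={a,b}  FIRST[C]={a,b,c}
[3] (stable)
  FIRST[S]={a,b}  FIRST[A]={a}  FIRST[B]={a,b}  FIRST[C]={a,b,c}

Compute FOLLOW by fixpoint:
initialize: $ ∈ FOLLOW(S)
round 1:
  C→C C: FOLLOW(C) ⊇ FIRST(C) = {a,b,c}; new: +{a,b,c}
  C→S: FOLLOW(S) ⊇ FOLLOW(C) ⊇ {a,b,c}; new: +{a,b,c}
  S→B a: FOLLOW(B) ⊇ FIRST(a) = {a}; new: +{a}
  S→b C: FOLLOW(C) ⊇ FOLLOW(S) ⊇ {$,a,b,c}; new: +{$}
  FOLLOW[S]={$,a,b,c}  FOLLOW[A]={}  FOLLOW[B]={a}  FOLLOW[C]={$,a,b,c}
round 2:
  B→A: FOLLOW(A) ⊇ FOLLOW(B) ⊇ {a}; new: +{a}
  FOLLOW[S]={$,a,b,c}  FOLLOW[A]={a}  FOLLOW[B]={a}  FOLLOW[C]={$,a,b,c}
round 3: (stable)
  FOLLOW[S]={$,a,b,c}  FOLLOW[A]={a}  FOLLOW[B]={a}  FOLLOW[C]={$,a,b,c}

FOLLOW(B) = ["a"]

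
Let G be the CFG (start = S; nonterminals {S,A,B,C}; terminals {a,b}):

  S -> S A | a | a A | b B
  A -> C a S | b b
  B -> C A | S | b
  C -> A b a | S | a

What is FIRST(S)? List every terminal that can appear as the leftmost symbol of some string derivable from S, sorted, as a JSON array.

FIRST iteration:
iter 1:
  A via A→b b: +{b}
  B via B→b: +{b}
  C via C→A b a: +{b}
  C via C→a: +{a}
  S via S→a: +{a}
  S via S→b B: +{b}
  FIRST(S)={a,b}  FIRST(A)={b}  FIRST(B)={b}  FIRST(C)={a,b}
iter 2:
  A via A→C a S: +{a}
  B via B→C A: +{a}
  FIRST(S)={a,b}  FIRST(A)={a,b}  FIRST(B)={a,b}  FIRST(C)={a,b}
iter 3: done
  FIRST(S)={a,b}  FIRST(A)={a,b}  FIRST(B)={a,b}  FIRST(C)={a,b}

FIRST(S) = ["a", "b"]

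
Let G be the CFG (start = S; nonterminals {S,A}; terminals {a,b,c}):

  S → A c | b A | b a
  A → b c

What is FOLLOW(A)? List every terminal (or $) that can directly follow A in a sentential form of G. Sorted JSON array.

Compute FIRST by fixpoint:
pass 1:
  A via A→b c: +{b}
  S via S→A c: +{b}
  FIRST(S)={b}  FIRST(A)={b}
pass 2: done
  FIRST(S)={b}  FIRST(A)={b}

Compute FOLLOW by fixpoint:
initialize: $ ∈ FOLLOW(S)
round 1:
  S→A c: FOLLOW(A) ⊇ FIRST(c) = {c}; new: +{c}
  S→b A: FOLLOW(A) ⊇ FOLLOW(S) ⊇ {$}; new: +{$}
  FOLLOW[S]={$}  FOLLOW[A]={$,c}
round 2: (no change)
  FOLLOW[S]={$}  FOLLOW[A]={$,c}

FOLLOW(A) = ["$", "c"]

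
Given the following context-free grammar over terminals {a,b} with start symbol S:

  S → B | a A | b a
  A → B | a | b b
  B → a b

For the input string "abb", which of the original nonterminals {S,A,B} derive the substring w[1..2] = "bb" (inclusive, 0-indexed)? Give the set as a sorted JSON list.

CNF form of G:
  S -> T0 A | T0 T1 | T1 T0
  A -> T0 T1 | T1 T1 | a
  B -> T0 T1
  T0 -> a
  T1 -> b

CYK table (by increasing span) (cells [i..j] with 1 ≤ i ≤ j ≤ 2 only):
  T[1,1] 'b' = {T1}  orig:{}
  T[2,2] 'b' = {T1}  orig:{}
  T[1,2] 'bb' = {A}

Original NTs in T[1,2] deriving "bb": ["A"]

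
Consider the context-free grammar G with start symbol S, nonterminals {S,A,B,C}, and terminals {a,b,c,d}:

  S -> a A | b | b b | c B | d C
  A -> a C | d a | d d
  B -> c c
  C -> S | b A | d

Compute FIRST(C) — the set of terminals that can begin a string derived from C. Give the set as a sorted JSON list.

Compute FIRST by fixpoint:
round 1:
  A via A→a C: +{a}
  A via A→d a: +{d}
  B via B→c c: +{c}
  C via C→b A: +{b}
  C via C→d: +{d}
  S via S→a A: +{a}
  S via S→b: +{b}
  S via S→c B: +{c}
  S via S→d C: +{d}
  S: {a,b,c,d}  A: {a,d}  B: {c}  C: {b,d}
round 2:
  C via C→S: +{a,c}
  S: {a,b,c,d}  A: {a,d}  B: {c}  C: {a,b,c,d}
round 3: — fixpoint
  S: {a,b,c,d}  A: {a,d}  B: {c}  C: {a,b,c,d}

FIRST(C) = ["a", "b", "c", "d"]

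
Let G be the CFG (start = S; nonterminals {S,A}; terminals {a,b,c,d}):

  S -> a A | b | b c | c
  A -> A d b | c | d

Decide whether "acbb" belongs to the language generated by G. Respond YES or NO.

CNF form of G:
  S -> T1 T3 | T2 A | b | c
  A -> A X4 | c | d
  T0 -> d
  T1 -> b
  T2 -> a
  T3 -> c
  X4 -> T0 T1

CYK table (by increasing span):
  T[0,0] 'a' = {T2}  orig:{}
  T[1,1] 'c' = {A,S,T3}  orig:{A,S}
  T[2,2] 'b' = {S,T1}  orig:{S}
  T[3,3] 'b' = {S,T1}  orig:{S}
  T[0,1] 'ac' = {S}
  T[1,2] 'cb' = ∅
  T[2,3] 'bb' = ∅
  T[0,2] 'acb' = ∅
  T[1,3] 'cbb' = ∅
  T[0,3] 'acbb' = ∅

S ∉ T[0,3] ⇒ NO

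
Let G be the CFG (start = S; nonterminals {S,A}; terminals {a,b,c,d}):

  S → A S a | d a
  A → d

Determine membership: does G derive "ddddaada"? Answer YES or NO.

CNF form of G:
  S -> A X2 | T1 T0
  A -> d
  T0 -> a
  T1 -> d
  X2 -> S T0

CYK fill:
  cell(0,0) d: {A,T1}  orig:{A}
  cell(1,1) d: {A,T1}  orig:{A}
  cell(2,2) d: {A,T1}  orig:{A}
  cell(3,3) d: {A,T1}  orig:{A}
  cell(4,4) a: {T0}  orig:{}
  cell(5,5) a: {T0}  orig:{}
  cell(6,6) d: {A,T1}  orig:{A}
  cell(7,7) a: {T0}  orig:{}
  cell(0,1) dd: ∅
  cell(1,2) dd: ∅
  cell(2,3) dd: ∅
  cell(3,4) da: {S}
  cell(4,5) aa: ∅
  cell(5,6) ad: ∅
  cell(6,7) da: {S}
  cell(0,2) ddd: ∅
  cell(1,3) ddd: ∅
  cell(2,4) dda: ∅
  cell(3,5) daa: {X2}  orig:{}
  cell(4,6) aad: ∅
  cell(5,7) ada: ∅
  cell(0,3) dddd: ∅
  cell(1,4) ddda: ∅
  cell(2,5) ddaa: {S}
  cell(3,6) daad: ∅
  cell(4,7) aada: ∅
  cell(0,4) dddda: ∅
  cell(1,5) dddaa: ∅
  cell(2,6) ddaad: ∅
  cell(3,7) daada: ∅
  cell(0,5) ddddaa: ∅
  cell(1,6) dddaad: ∅
  cell(2,7) ddaada: ∅
  cell(0,6) ddddaad: ∅
  cell(1,7) dddaada: ∅
  cell(0,7) ddddaada: ∅

S ∉ T[0,7] ⇒ NO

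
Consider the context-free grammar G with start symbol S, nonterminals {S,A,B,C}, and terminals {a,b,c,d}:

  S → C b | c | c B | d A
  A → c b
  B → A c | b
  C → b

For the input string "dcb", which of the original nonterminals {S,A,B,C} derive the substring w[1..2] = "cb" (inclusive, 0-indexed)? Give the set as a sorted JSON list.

Convert to CNF:
  S -> C T1 | T0 B | T2 A | c
  A -> T0 T1
  B -> A T0 | b
  C -> b
  T0 -> c
  T1 -> b
  T2 -> d

CYK table (by increasing span) — only the sub-triangle for w[1..2]:
  T[1,1] 'c' = {S,T0}  orig:{S}
  T[2,2] 'b' = {B,C,T1}  orig:{B,C}
  T[1,2] 'cb' = {A,S}

Original NTs in T[1,2] deriving "cb": ["A", "S"]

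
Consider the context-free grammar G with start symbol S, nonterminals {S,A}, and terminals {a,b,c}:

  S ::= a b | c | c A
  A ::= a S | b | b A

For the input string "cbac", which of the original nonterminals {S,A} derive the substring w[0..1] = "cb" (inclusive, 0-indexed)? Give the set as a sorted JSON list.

CNF form of G:
  S -> T0 T1 | T2 A | c
  A -> T0 S | T1 A | b
  T0 -> a
  T1 -> b
  T2 -> c

CYK fill — only the sub-triangle for w[0..1]:
  cell(0,0) c: {S,T2}  orig:{S}
  cell(1,1) b: {A,T1}  orig:{A}
  cell(0,1) cb: {S}

Original NTs in T[0,1] deriving "cb": ["S"]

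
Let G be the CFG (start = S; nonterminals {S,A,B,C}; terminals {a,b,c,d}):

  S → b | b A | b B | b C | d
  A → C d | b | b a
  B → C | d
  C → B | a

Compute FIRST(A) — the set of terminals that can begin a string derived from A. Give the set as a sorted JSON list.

FIRST sets, iterate to fixpoint:
round 1:
  A via A→b: +{b}
  B via B→d: +{d}
  C via C→B: +{d}
  C via C→a: +{a}
  S via S→b: +{b}
  S via S→d: +{d}
  FIRST(S)={b,d}  FIRST(A)={b}  FIRST(B)={d}  FIRST(C)={a,d}
round 2:
  A via A→C d: +{a,d}
  B via B→C: +{a}
  FIRST(S)={b,d}  FIRST(A)={a,b,d}  FIRST(B)={a,d}  FIRST(C)={a,d}
round 3: (no change)
  FIRST(S)={b,d}  FIRST(A)={a,b,d}  FIRST(B)={a,d}  FIRST(C)={a,d}

FIRST(A) = ["a", "b", "d"]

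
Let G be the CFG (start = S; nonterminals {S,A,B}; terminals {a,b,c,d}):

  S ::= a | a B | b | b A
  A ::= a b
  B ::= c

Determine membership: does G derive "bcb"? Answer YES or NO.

Convert to CNF:
  S -> T0 B | T1 A | a | b
  A -> T0 T1
  B -> c
  T0 -> a
  T1 -> b

CYK table (by increasing span):
  T[0,0] 'b' = {S,T1}  orig:{S}
  T[1,1] 'c' = {B}
  T[2,2] 'b' = {S,T1}  orig:{S}
  T[0,1] 'bc' = ∅
  T[1,2] 'cb' = ∅
  T[0,2] 'bcb' = ∅

S ∉ T[0,2] ⇒ NO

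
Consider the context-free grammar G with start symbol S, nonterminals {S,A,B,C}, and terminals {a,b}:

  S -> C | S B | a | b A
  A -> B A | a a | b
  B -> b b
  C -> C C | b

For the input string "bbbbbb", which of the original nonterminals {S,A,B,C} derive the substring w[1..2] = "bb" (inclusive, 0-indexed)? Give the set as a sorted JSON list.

CNF form of G:
  S -> C C | S B | T1 A | a | b
  A -> B A | T0 T0 | b
  B -> T1 T1
  C -> C C | b
  T0 -> a
  T1 -> b

CYK table (by increasing span), restricted to cells inside w[1..2]:
  [1..1]={A,C,S,T1}  "b"  orig:{A,C,S}
  [2..2]={A,C,S,T1}  "b"  orig:{A,C,S}
  [1..2]={B,C,S}  "bb"

Original NTs in T[1,2] deriving "bb": ["B", "C", "S"]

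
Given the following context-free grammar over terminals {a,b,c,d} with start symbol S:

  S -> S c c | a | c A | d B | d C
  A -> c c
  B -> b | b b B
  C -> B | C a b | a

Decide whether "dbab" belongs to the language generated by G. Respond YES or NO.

Convert to CNF:
  S -> S X7 | T0 A | T3 B | T3 C | a
  A -> T0 T0
  B -> T1 X4 | b
  C -> C X5 | T1 X6 | a | b
  T0 -> c
  T1 -> b
  T2 -> a
  T3 -> d
  X4 -> T1 B
  X5 -> T2 T1
  X6 -> T1 B
  X7 -> T0 T0

CYK table (by increasing span):
  [0..0]={T3}  "d"  orig:{}
  [1..1]={B,C,T1}  "b"  orig:{B,C}
  [2..2]={C,S,T2}  "a"  orig:{C,S}
  [3..3]={B,C,T1}  "b"  orig:{B,C}
  [0..1]={S}  "db"
  [1..2]=∅  "ba"
  [2..3]={X5}  "ab"  orig:{}
  [0..2]=∅  "dba"
  [1..3]={C}  "bab"
  [0..3]={S}  "dbab"

S ∈ T[0,3] ⇒ YES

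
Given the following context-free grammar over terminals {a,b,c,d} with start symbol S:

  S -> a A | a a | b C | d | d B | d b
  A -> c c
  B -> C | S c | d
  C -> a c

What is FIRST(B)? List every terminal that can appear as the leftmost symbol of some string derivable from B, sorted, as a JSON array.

FIRST sets, iterate to fixpoint:
pass 1:
  A via A→c c: +{c}
  B via B→d: +{d}
  C via C→a c: +{a}
  S via S→a A: +{a}
  S via S→b C: +{b}
  S via S→d: +{d}
  FIRST[S]={a,b,d}  FIRST[A]={c}  FIRST[B]={d}  FIRST[C]={a}
pass 2:
  B via B→C: +{a}
  B via B→S c: +{b}
  FIRST[S]={a,b,d}  FIRST[A]={c}  FIRST[B]={a,b,d}  FIRST[C]={a}
pass 3: — fixpoint
  FIRST[S]={a,b,d}  FIRST[A]={c}  FIRST[B]={a,b,d}  FIRST[C]={a}

FIRST(B) = ["a", "b", "d"]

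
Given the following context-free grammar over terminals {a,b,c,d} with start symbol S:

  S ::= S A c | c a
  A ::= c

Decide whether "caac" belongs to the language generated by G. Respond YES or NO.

Convert to CNF:
  S -> S X2 | T0 T1
  A -> c
  T0 -> c
  T1 -> a
  X2 -> A T0

CYK fill:
  [0..0]={A,T0}  "c"  orig:{A}
  [1..1]={T1}  "a"  orig:{}
  [2..2]={T1}  "a"  orig:{}
  [3..3]={A,T0}  "c"  orig:{A}
  [0..1]={S}  "ca"
  [1..2]=∅  "aa"
  [2..3]=∅  "ac"
  [0..2]=∅  "caa"
  [1..3]=∅  "aac"
  [0..3]=∅  "caac"

S ∉ T[0,3] ⇒ NO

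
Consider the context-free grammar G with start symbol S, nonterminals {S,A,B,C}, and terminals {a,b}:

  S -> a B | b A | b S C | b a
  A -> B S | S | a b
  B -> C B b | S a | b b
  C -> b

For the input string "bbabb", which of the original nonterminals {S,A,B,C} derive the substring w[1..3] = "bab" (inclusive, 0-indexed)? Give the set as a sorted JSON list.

CNF form of G:
  S -> T0 B | T1 A | T1 T0 | T1 X4
  A -> B S | T0 B | T0 T1 | T1 A | T1 T0 | T1 X2
  B -> C X3 | S T0 | T1 T1
  C -> b
  T0 -> a
  T1 -> b
  X2 -> S C
  X3 -> B T1
  X4 -> S C

CYK fill, restricted to cells inside w[1..3]:
  [1..1]={C,T1}  "b"  orig:{C}
  [2..2]={T0}  "a"  orig:{}
  [3..3]={C,T1}  "b"  orig:{C}
  [1..2]={A,S}  "ba"
  [2..3]={A}  "ab"
  [1..3]={A,S,X2,X4}  "bab"  orig:{A,S}

Original NTs in T[1,3] deriving "bab": ["A", "S"]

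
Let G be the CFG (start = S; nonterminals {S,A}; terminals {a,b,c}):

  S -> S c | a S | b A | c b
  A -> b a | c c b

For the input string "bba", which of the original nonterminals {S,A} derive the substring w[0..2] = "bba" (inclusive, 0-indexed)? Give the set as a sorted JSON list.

CNF form of G:
  S -> S T2 | T0 A | T1 S | T2 T0
  A -> T0 T1 | T2 X3
  T0 -> b
  T1 -> a
  T2 -> c
  X3 -> T2 T0

Fill CYK table bottom-up — only the sub-triangle for w[0..2]:
  [0..0]={T0}  "b"  orig:{}
  [1..1]={T0}  "b"  orig:{}
  [2..2]={T1}  "a"  orig:{}
  [0..1]=∅  "bb"
  [1..2]={A}  "ba"
  [0..2]={S}  "bba"

Original NTs in T[0,2] deriving "bba": ["S"]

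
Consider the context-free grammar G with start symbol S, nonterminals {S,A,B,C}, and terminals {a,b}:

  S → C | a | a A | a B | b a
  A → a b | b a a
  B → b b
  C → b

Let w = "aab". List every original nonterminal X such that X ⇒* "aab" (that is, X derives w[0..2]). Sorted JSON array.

Convert to CNF:
  S -> T0 A | T0 B | T1 T0 | a | b
  A -> T0 T1 | T1 X2
  B -> T1 T1
  C -> b
  T0 -> a
  T1 -> b
  X2 -> T0 T0

CYK table (by increasing span) (cells [i..j] with 0 ≤ i ≤ j ≤ 2 only):
  T[0,0] 'a' = {S,T0}  orig:{S}
  T[1,1] 'a' = {S,T0}  orig:{S}
  T[2,2] 'b' = {C,S,T1}  orig:{C,S}
  T[0,1] 'aa' = {X2}  orig:{}
  T[1,2] 'ab' = {A}
  T[0,2] 'aab' = {S}

Original NTs in T[0,2] deriving "aab": ["S"]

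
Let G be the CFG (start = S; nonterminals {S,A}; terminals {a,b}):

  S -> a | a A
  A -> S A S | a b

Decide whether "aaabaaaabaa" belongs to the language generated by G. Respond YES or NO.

CNF form of G:
  S -> T0 A | a
  A -> S X2 | T0 T1
  T0 -> a
  T1 -> b
  X2 -> A S

CYK fill:
  [0..0]={S,T0}  "a"  orig:{S}
  [1..1]={S,T0}  "a"  orig:{S}
  [2..2]={S,T0}  "a"  orig:{S}
  [3..3]={T1}  "b"  orig:{}
  [4..4]={S,T0}  "a"  orig:{S}
  [5..5]={S,T0}  "a"  orig:{S}
  [6..6]={S,T0}  "a"  orig:{S}
  [7..7]={S,T0}  "a"  orig:{S}
  [8..8]={T1}  "b"  orig:{}
  [9..9]={S,T0}  "a"  orig:{S}
  [10..10]={S,T0}  "a"  orig:{S}
  [0..1]=∅  "aa"
  [1..2]=∅  "aa"
  [2..3]={A}  "ab"
  [3..4]=∅  "ba"
  [4..5]=∅  "aa"
  [5..6]=∅  "aa"
  [6..7]=∅  "aa"
  [7..8]={A}  "ab"
  [8..9]=∅  "ba"
  [9..10]=∅  "aa"
  [0..2]=∅  "aaa"
  [1..3]={S}  "aab"
  [2..4]={X2}  "aba"  orig:{}
  [3..5]=∅  "baa"
  [4..6]=∅  "aaa"
  [5..7]=∅  "aaa"
  [6..8]={S}  "aab"
  [7..9]={X2}  "aba"  orig:{}
  [8..10]=∅  "baa"
  [0..3]=∅  "aaab"
  [1..4]={A}  "aaba"
  [2..5]=∅  "abaa"
  [3..6]=∅  "baaa"
  [4..7]=∅  "aaaa"
  [5..8]=∅  "aaab"
  [6..9]={A}  "aaba"
  [7..10]=∅  "abaa"
  [0..4]={S}  "aaaba"
  [1..5]={X2}  "aabaa"  orig:{}
  [2..6]=∅  "abaaa"
  [3..7]=∅  "baaaa"
  [4..8]=∅  "aaaab"
  [5..9]={S}  "aaaba"
  [6..10]={X2}  "aabaa"  orig:{}
  [0..5]={A}  "aaabaa"
  [1..6]=∅  "aabaaa"
  [2..7]=∅  "abaaaa"
  [3..8]=∅  "baaaab"
  [4..9]=∅  "aaaaba"
  [5..10]={A}  "aaabaa"
  [0..6]={X2}  "aaabaaa"  orig:{}
  [1..7]=∅  "aabaaaa"
  [2..8]=∅  "abaaaab"
  [3..9]=∅  "baaaaba"
  [4..10]={S}  "aaaabaa"
  [0..7]=∅  "aaabaaaa"
  [1..8]=∅  "aabaaaab"
  [2..9]=∅  "abaaaaba"
  [3..10]=∅  "baaaabaa"
  [0..8]={X2}  "aaabaaaab"  orig:{}
  [1..9]={X2}  "aabaaaaba"  orig:{}
  [2..10]={X2}  "abaaaabaa"  orig:{}
  [0..9]={A}  "aaabaaaaba"
  [1..10]={A}  "aabaaaabaa"
  [0..10]={S,X2}  "aaabaaaabaa"  orig:{S}

S ∈ T[0,10] ⇒ YES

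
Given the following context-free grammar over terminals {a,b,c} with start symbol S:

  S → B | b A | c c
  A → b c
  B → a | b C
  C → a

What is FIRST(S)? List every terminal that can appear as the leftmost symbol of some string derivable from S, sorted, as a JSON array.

Compute FIRST by fixpoint:
pass 1:
  A via A→b c: +{b}
  B via B→a: +{a}
  B via B→b C: +{b}
  C via C→a: +{a}
  S via S→B: +{a,b}
  S via S→c c: +{c}
  FIRST(S)={a,b,c}  FIRST(A)={b}  FIRST(B)={a,b}  FIRST(C)={a}
pass 2: (no change)
  FIRST(S)={a,b,c}  FIRST(A)={b}  FIRST(B)={a,b}  FIRST(C)={a}

FIRST(S) = ["a", "b", "c"]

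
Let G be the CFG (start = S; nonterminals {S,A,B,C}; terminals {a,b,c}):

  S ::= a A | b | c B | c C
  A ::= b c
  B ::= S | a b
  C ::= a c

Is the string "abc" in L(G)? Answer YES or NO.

Convert to CNF:
  S -> T1 B | T1 C | T2 A | b
  A -> T0 T1
  B -> T1 B | T1 C | T2 A | T2 T0 | b
  C -> T2 T1
  T0 -> b
  T1 -> c
  T2 -> a

CYK fill:
  T[0,0] 'a' = {T2}  orig:{}
  T[1,1] 'b' = {B,S,T0}  orig:{B,S}
  T[2,2] 'c' = {T1}  orig:{}
  T[0,1] 'ab' = {B}
  T[1,2] 'bc' = {A}
  T[0,2] 'abc' = {B,S}

S ∈ T[0,2] ⇒ YES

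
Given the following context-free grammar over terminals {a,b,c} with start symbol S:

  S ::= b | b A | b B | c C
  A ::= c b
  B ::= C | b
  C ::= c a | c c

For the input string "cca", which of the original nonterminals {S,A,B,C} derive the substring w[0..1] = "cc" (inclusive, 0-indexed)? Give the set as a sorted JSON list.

CNF form of G:
  S -> T0 C | T1 A | T1 B | b
  A -> T0 T1
  B -> T0 T0 | T0 T2 | b
  C -> T0 T0 | T0 T2
  T0 -> c
  T1 -> b
  T2 -> a

Fill CYK table bottom-up (cells [i..j] with 0 ≤ i ≤ j ≤ 1 only):
  T[0,0] 'c' = {T0}  orig:{}
  T[1,1] 'c' = {T0}  orig:{}
  T[0,1] 'cc' = {B,C}

Original NTs in T[0,1] deriving "cc": ["B", "C"]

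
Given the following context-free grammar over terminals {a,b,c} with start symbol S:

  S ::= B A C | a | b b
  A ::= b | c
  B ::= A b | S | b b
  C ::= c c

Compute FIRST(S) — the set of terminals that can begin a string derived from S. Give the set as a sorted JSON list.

FIRST iteration:
iter 1:
  A via A→b: +{b}
  A via A→c: +{c}
  B via B→A b: +{b,c}
  C via C→c c: +{c}
  S via S→B A C: +{b,c}
  S via S→a: +{a}
  S: {a,b,c}  A: {b,c}  B: {b,c}  C: {c}
iter 2:
  B via B→S: +{a}
  S: {a,b,c}  A: {b,c}  B: {a,b,c}  C: {c}
iter 3: (no change)
  S: {a,b,c}  A: {b,c}  B: {a,b,c}  C: {c}

FIRST(S) = ["a", "b", "c"]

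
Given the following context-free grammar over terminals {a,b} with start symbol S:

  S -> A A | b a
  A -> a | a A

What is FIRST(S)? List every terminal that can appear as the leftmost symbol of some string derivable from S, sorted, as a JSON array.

Compute FIRST by fixpoint:
pass 1:
  A via A→a: +{a}
  S via S→A A: +{a}
  S via S→b a: +{b}
  S: {a,b}  A: {a}
pass 2: done
  S: {a,b}  A: {a}

FIRST(S) = ["a", "b"]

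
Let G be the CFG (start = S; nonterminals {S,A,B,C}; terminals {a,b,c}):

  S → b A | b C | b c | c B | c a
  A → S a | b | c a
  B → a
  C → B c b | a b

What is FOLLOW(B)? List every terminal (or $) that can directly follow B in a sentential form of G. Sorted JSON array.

FIRST iteration:
round 1:
  A via A→b: +{b}
  A via A→c a: +{c}
  B via B→a: +{a}
  C via C→B c b: +{a}
  S via S→b A: +{b}
  S via S→c B: +{c}
  FIRST(S)={b,c}  FIRST(A)={b,c}  FIRST(B)={a}  FIRST(C)={a}
round 2: done
  FIRST(S)={b,c}  FIRST(A)={b,c}  FIRST(B)={a}  FIRST(C)={a}

FOLLOW sets:
seed FOLLOW(S) with $
iter 1:
  A→S a: FOLLOW(S) ⊇ FIRST(a) = {a}; new: +{a}
  C→B c b: FOLLOW(B) ⊇ FIRST(c) = {c}; new: +{c}
  S→b A: FOLLOW(A) ⊇ FOLLOW(S) ⊇ {$,a}; new: +{$,a}
  S→b C: FOLLOW(C) ⊇ FOLLOW(S) ⊇ {$,a}; new: +{$,a}
  S→c B: FOLLOW(B) ⊇ FOLLOW(S) ⊇ {$,a}; new: +{$,a}
  S: {$,a}  A: {$,a}  B: {$,a,c}  C: {$,a}
iter 2: (stable)
  S: {$,a}  A: {$,a}  B: {$,a,c}  C: {$,a}

FOLLOW(B) = ["$", "a", "c"]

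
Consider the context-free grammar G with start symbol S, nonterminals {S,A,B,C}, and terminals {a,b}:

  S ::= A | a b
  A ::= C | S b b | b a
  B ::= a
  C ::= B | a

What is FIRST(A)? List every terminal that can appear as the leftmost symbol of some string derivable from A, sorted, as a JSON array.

FIRST iteration:
pass 1:
  A via A→b a: +{b}
  B via B→a: +{a}
  C via C→B: +{a}
  S via S→A: +{b}
  S via S→a b: +{a}
  FIRST[S]={a,b}  FIRST[A]={b}  FIRST[B]={a}  FIRST[C]={a}
pass 2:
  A via A→C: +{a}
  FIRST[S]={a,b}  FIRST[A]={a,b}  FIRST[B]={a}  FIRST[C]={a}
pass 3: (no change)
  FIRST[S]={a,b}  FIRST[A]={a,b}  FIRST[B]={a}  FIRST[C]={a}

FIRST(A) = ["a", "b"]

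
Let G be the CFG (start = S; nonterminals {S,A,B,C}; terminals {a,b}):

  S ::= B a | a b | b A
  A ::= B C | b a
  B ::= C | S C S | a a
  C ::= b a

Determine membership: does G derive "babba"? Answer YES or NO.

CNF form of G:
  S -> B T1 | T0 A | T1 T0
  A -> B C | T0 T1
  B -> S X2 | T0 T1 | T1 T1
  C -> T0 T1
  T0 -> b
  T1 -> a
  X2 -> C S

CYK fill:
  [0..0]={T0}  "b"  orig:{}
  [1..1]={T1}  "a"  orig:{}
  [2..2]={T0}  "b"  orig:{}
  [3..3]={T0}  "b"  orig:{}
  [4..4]={T1}  "a"  orig:{}
  [0..1]={A,B,C}  "ba"
  [1..2]={S}  "ab"
  [2..3]=∅  "bb"
  [3..4]={A,B,C}  "ba"
  [0..2]=∅  "bab"
  [1..3]=∅  "abb"
  [2..4]={S}  "bba"
  [0..3]=∅  "babb"
  [1..4]=∅  "abba"
  [0..4]={X2}  "babba"  orig:{}

S ∉ T[0,4] ⇒ NO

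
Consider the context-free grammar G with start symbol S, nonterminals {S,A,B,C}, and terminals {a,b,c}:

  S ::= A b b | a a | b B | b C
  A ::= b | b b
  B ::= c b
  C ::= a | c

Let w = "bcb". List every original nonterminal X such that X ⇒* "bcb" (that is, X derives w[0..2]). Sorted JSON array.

CNF form of G:
  S -> A X3 | T0 B | T0 C | T2 T2
  A -> T0 T0 | b
  B -> T1 T0
  C -> a | c
  T0 -> b
  T1 -> c
  T2 -> a
  X3 -> T0 T0

Fill CYK table bottom-up (cells [i..j] with 0 ≤ i ≤ j ≤ 2 only):
  T[0,0] 'b' = {A,T0}  orig:{A}
  T[1,1] 'c' = {C,T1}  orig:{C}
  T[2,2] 'b' = {A,T0}  orig:{A}
  T[0,1] 'bc' = {S}
  T[1,2] 'cb' = {B}
  T[0,2] 'bcb' = {S}

Original NTs in T[0,2] deriving "bcb": ["S"]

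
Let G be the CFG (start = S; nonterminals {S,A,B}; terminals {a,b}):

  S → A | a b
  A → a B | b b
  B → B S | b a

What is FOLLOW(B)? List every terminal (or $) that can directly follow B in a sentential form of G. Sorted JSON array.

FIRST sets, iterate to fixpoint:
pass 1:
  A via A→a B: +{a}
  A via A→b b: +{b}
  B via B→b a: +{b}
  S via S→A: +{a,b}
  S: {a,b}  A: {a,b}  B: {b}
pass 2: (no change)
  S: {a,b}  A: {a,b}  B: {b}

Compute FOLLOW by fixpoint:
FOLLOW(S) := {$}
pass 1:
  B→B S: FOLLOW(B) ⊇ FIRST(S) = {a,b}; new: +{a,b}
  B→B S: FOLLOW(S) ⊇ FOLLOW(B) ⊇ {a,b}; new: +{a,b}
  S→A: FOLLOW(A) ⊇ FOLLOW(S) ⊇ {$,a,b}; new: +{$,a,b}
  S: {$,a,b}  A: {$,a,b}  B: {a,b}
pass 2:
  A→a B: FOLLOW(B) ⊇ FOLLOW(A) ⊇ {$,a,b}; new: +{$}
  S: {$,a,b}  A: {$,a,b}  B: {$,a,b}
pass 3: (no change)
  S: {$,a,b}  A: {$,a,b}  B: {$,a,b}

FOLLOW(B) = ["$", "a", "b"]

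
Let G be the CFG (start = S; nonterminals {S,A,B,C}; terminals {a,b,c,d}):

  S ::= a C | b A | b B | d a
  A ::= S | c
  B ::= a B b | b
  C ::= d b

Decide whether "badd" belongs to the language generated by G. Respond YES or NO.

Convert to CNF:
  S -> T0 C | T1 A | T1 B | T2 T0
  A -> T0 C | T1 A | T1 B | T2 T0 | c
  B -> T0 X3 | b
  C -> T2 T1
  T0 -> a
  T1 -> b
  T2 -> d
  X3 -> B T1

CYK fill:
  cell(0,0) b: {B,T1}  orig:{B}
  cell(1,1) a: {T0}  orig:{}
  cell(2,2) d: {T2}  orig:{}
  cell(3,3) d: {T2}  orig:{}
  cell(0,1) ba: ∅
  cell(1,2) ad: ∅
  cell(2,3) dd: ∅
  cell(0,2) bad: ∅
  cell(1,3) add: ∅
  cell(0,3) badd: ∅

S ∉ T[0,3] ⇒ NO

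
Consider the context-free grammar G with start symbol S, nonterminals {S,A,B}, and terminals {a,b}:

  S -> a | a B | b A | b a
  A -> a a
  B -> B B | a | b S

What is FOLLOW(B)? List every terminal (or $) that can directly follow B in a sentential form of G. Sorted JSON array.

FIRST sets, iterate to fixpoint:
[1]
  A via A→a a: +{a}
  B via B→a: +{a}
  B via B→b S: +{b}
  S via S→a: +{a}
  S via S→b A: +{b}
  FIRST[S]={a,b}  FIRST[A]={a}  FIRST[B]={a,b}
[2] (stable)
  FIRST[S]={a,b}  FIRST[A]={a}  FIRST[B]={a,b}

FOLLOW sets:
seed FOLLOW(S) with $
pass 1:
  B→B B: FOLLOW(B) ⊇ FIRST(B) = {a,b}; new: +{a,b}
  B→b S: FOLLOW(S) ⊇ FOLLOW(B) ⊇ {a,b}; new: +{a,b}
  S→a B: FOLLOW(B) ⊇ FOLLOW(S) ⊇ {$,a,b}; new: +{$}
  S→b A: FOLLOW(A) ⊇ FOLLOW(S) ⊇ {$,a,b}; new: +{$,a,b}
  FOLLOW[S]={$,a,b}  FOLLOW[A]={$,a,b}  FOLLOW[B]={$,a,b}
pass 2: done
  FOLLOW[S]={$,a,b}  FOLLOW[A]={$,a,b}  FOLLOW[B]={$,a,b}

FOLLOW(B) = ["$", "a", "b"]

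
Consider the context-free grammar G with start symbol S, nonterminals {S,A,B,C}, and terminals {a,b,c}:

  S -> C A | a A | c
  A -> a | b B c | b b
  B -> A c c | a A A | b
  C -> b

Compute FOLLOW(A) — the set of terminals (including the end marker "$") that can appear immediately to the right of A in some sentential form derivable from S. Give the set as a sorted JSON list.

Compute FIRST by fixpoint:
round 1:
  A via A→a: +{a}
  A via A→b B c: +{b}
  B via B→A c c: +{a,b}
  C via C→b: +{b}
  S via S→C A: +{b}
  S via S→a A: +{a}
  S via S→c: +{c}
  FIRST[S]={a,b,c}  FIRST[A]={a,b}  FIRST[B]={a,b}  FIRST[C]={b}
round 2: (stable)
  FIRST[S]={a,b,c}  FIRST[A]={a,b}  FIRST[B]={a,b}  FIRST[C]={b}

FOLLOW sets:
initialize: $ ∈ FOLLOW(S)
iter 1:
  A→b B c: FOLLOW(B) ⊇ FIRST(c) = {c}; new: +{c}
  B→A c c: FOLLOW(A) ⊇ FIRST(c) = {c}; new: +{c}
  B→a A A: FOLLOW(A) ⊇ FIRST(A) = {a,b}; new: +{a,b}
  S→C A: FOLLOW(C) ⊇ FIRST(A) = {a,b}; new: +{a,b}
  S→C A: FOLLOW(A) ⊇ FOLLOW(S) ⊇ {$}; new: +{$}
  FOLLOW[S]={$}  FOLLOW[A]={$,a,b,c}  FOLLOW[B]={c}  FOLLOW[C]={a,b}
iter 2: done
  FOLLOW[S]={$}  FOLLOW[A]={$,a,b,c}  FOLLOW[B]={c}  FOLLOW[C]={a,b}

FOLLOW(A) = ["$", "a", "b", "c"]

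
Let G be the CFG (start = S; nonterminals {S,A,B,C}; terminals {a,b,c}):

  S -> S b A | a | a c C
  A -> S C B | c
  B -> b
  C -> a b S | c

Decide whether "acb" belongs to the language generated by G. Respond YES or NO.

CNF form of G:
  S -> S X5 | T0 X6 | a
  A -> S X3 | c
  B -> b
  C -> T0 X4 | c
  T0 -> a
  T1 -> b
  T2 -> c
  X3 -> C B
  X4 -> T1 S
  X5 -> T1 A
  X6 -> T2 C

CYK fill:
  [0..0]={S,T0}  "a"  orig:{S}
  [1..1]={A,C,T2}  "c"  orig:{A,C}
  [2..2]={B,T1}  "b"  orig:{B}
  [0..1]=∅  "ac"
  [1..2]={X3}  "cb"  orig:{}
  [0..2]={A}  "acb"

S ∉ T[0,2] ⇒ NO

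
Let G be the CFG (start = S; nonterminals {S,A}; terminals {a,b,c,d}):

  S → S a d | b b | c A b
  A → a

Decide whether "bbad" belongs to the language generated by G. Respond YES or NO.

Convert to CNF:
  S -> S X4 | T2 T2 | T3 X5
  A -> a
  T0 -> a
  T1 -> d
  T2 -> b
  T3 -> c
  X4 -> T0 T1
  X5 -> A T2

CYK table (by increasing span):
  [0..0]={T2}  "b"  orig:{}
  [1..1]={T2}  "b"  orig:{}
  [2..2]={A,T0}  "a"  orig:{A}
  [3..3]={T1}  "d"  orig:{}
  [0..1]={S}  "bb"
  [1..2]=∅  "ba"
  [2..3]={X4}  "ad"  orig:{}
  [0..2]=∅  "bba"
  [1..3]=∅  "bad"
  [0..3]={S}  "bbad"

S ∈ T[0,3] ⇒ YES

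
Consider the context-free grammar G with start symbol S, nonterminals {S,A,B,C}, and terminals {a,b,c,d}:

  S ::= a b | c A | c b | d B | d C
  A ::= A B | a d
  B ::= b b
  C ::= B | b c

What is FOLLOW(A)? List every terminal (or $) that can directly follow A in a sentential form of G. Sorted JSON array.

Compute FIRST by fixpoint:
pass 1:
  A via A→a d: +{a}
  B via B→b b: +{b}
  C via C→B: +{b}
  S via S→a b: +{a}
  S via S→c A: +{c}
  S via S→d B: +{d}
  FIRST[S]={a,c,d}  FIRST[A]={a}  FIRST[B]={b}  FIRST[C]={b}
pass 2: (no change)
  FIRST[S]={a,c,d}  FIRST[A]={a}  FIRST[B]={b}  FIRST[C]={b}

FOLLOW sets:
FOLLOW(S) := {$}
[1]
  A→A B: FOLLOW(A) ⊇ FIRST(B) = {b}; new: +{b}
  A→A B: FOLLOW(B) ⊇ FOLLOW(A) ⊇ {b}; new: +{b}
  S→c A: FOLLOW(A) ⊇ FOLLOW(S) ⊇ {$}; new: +{$}
  S→d B: FOLLOW(B) ⊇ FOLLOW(S) ⊇ {$}; new: +{$}
  S→d C: FOLLOW(C) ⊇ FOLLOW(S) ⊇ {$}; new: +{$}
  FOLLOW(S)={$}  FOLLOW(A)={$,b}  FOLLOW(B)={$,b}  FOLLOW(C)={$}
[2] done
  FOLLOW(S)={$}  FOLLOW(A)={$,b}  FOLLOW(B)={$,b}  FOLLOW(C)={$}

FOLLOW(A) = ["$", "b"]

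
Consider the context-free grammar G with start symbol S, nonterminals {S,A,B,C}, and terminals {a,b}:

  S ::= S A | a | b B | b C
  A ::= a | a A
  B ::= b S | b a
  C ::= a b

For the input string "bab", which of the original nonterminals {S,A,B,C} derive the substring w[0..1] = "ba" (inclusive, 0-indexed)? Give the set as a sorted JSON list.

Convert to CNF:
  S -> S A | T1 B | T1 C | a
  A -> T0 A | a
  B -> T1 S | T1 T0
  C -> T0 T1
  T0 -> a
  T1 -> b

CYK table (by increasing span) (cells [i..j] with 0 ≤ i ≤ j ≤ 1 only):
  T[0,0] 'b' = {T1}  orig:{}
  T[1,1] 'a' = {A,S,T0}  orig:{A,S}
  T[0,1] 'ba' = {B}

Original NTs in T[0,1] deriving "ba": ["B"]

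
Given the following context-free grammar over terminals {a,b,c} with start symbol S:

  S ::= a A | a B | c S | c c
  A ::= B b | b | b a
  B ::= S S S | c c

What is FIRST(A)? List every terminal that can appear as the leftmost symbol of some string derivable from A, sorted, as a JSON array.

FIRST iteration:
round 1:
  A via A→b: +{b}
  B via B→c c: +{c}
  S via S→a A: +{a}
  S via S→c S: +{c}
  S: {a,c}  A: {b}  B: {c}
round 2:
  A via A→B b: +{c}
  B via B→S S S: +{a}
  S: {a,c}  A: {b,c}  B: {a,c}
round 3:
  A via A→B b: +{a}
  S: {a,c}  A: {a,b,c}  B: {a,c}
round 4: done
  S: {a,c}  A: {a,b,c}  B: {a,c}

FIRST(A) = ["a", "b", "c"]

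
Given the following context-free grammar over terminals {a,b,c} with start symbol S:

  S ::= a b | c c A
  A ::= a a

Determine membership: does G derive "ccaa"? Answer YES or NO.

CNF form of G:
  S -> T0 T1 | T2 X3
  A -> T0 T0
  T0 -> a
  T1 -> b
  T2 -> c
  X3 -> T2 A

CYK table (by increasing span):
  T[0,0] 'c' = {T2}  orig:{}
  T[1,1] 'c' = {T2}  orig:{}
  T[2,2] 'a' = {T0}  orig:{}
  T[3,3] 'a' = {T0}  orig:{}
  T[0,1] 'cc' = ∅
  T[1,2] 'ca' = ∅
  T[2,3] 'aa' = {A}
  T[0,2] 'cca' = ∅
  T[1,3] 'caa' = {X3}  orig:{}
  T[0,3] 'ccaa' = {S}

S ∈ T[0,3] ⇒ YES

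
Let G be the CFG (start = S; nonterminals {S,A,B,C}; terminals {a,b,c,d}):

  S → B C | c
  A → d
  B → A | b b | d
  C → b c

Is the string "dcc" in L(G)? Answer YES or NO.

Convert to CNF:
  S -> B C | c
  A -> d
  B -> T0 T0 | d
  C -> T0 T1
  T0 -> b
  T1 -> c

CYK table (by increasing span):
  T[0,0] 'd' = {A,B}
  T[1,1] 'c' = {S,T1}  orig:{S}
  T[2,2] 'c' = {S,T1}  orig:{S}
  T[0,1] 'dc' = ∅
  T[1,2] 'cc' = ∅
  T[0,2] 'dcc' = ∅

S ∉ T[0,2] ⇒ NO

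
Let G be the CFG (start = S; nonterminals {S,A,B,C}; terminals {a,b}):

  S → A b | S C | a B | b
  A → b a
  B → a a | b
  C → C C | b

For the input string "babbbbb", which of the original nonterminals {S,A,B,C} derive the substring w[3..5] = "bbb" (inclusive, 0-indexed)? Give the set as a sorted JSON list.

Convert to CNF:
  S -> A T0 | S C | T1 B | b
  A -> T0 T1
  B -> T1 T1 | b
  C -> C C | b
  T0 -> b
  T1 -> a

CYK fill — only the sub-triangle for w[3..5]:
  [3..3]={B,C,S,T0}  "b"  orig:{B,C,S}
  [4..4]={B,C,S,T0}  "b"  orig:{B,C,S}
  [5..5]={B,C,S,T0}  "b"  orig:{B,C,S}
  [3..4]={C,S}  "bb"
  [4..5]={C,S}  "bb"
  [3..5]={C,S}  "bbb"

Original NTs in T[3,5] deriving "bbb": ["C", "S"]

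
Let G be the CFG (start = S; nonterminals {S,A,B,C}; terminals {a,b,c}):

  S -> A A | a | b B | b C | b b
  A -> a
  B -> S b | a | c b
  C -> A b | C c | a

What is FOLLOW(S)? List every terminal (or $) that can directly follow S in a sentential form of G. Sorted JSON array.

FIRST iteration:
[1]
  A via A→a: +{a}
  B via B→a: +{a}
  B via B→c b: +{c}
  C via C→A b: +{a}
  S via S→A A: +{a}
  S via S→b B: +{b}
  FIRST(S)={a,b}  FIRST(A)={a}  FIRST(B)={a,c}  FIRST(C)={a}
[2]
  B via B→S b: +{b}
  FIRST(S)={a,b}  FIRST(A)={a}  FIRST(B)={a,b,c}  FIRST(C)={a}
[3] (no change)
  FIRST(S)={a,b}  FIRST(A)={a}  FIRST(B)={a,b,c}  FIRST(C)={a}

Compute FOLLOW by fixpoint:
initialize: $ ∈ FOLLOW(S)
pass 1:
  B→S b: FOLLOW(S) ⊇ FIRST(b) = {b}; new: +{b}
  C→A b: FOLLOW(A) ⊇ FIRST(b) = {b}; new: +{b}
  C→C c: FOLLOW(C) ⊇ FIRST(c) = {c}; new: +{c}
  S→A A: FOLLOW(A) ⊇ FIRST(A) = {a}; new: +{a}
  S→A A: FOLLOW(A) ⊇ FOLLOW(S) ⊇ {$,b}; new: +{$}
  S→b B: FOLLOW(B) ⊇ FOLLOW(S) ⊇ {$,b}; new: +{$,b}
  S→b C: FOLLOW(C) ⊇ FOLLOW(S) ⊇ {$,b}; new: +{$,b}
  FOLLOW(S)={$,b}  FOLLOW(A)={$,a,b}  FOLLOW(B)={$,b}  FOLLOW(C)={$,b,c}
pass 2: — fixpoint
  FOLLOW(S)={$,b}  FOLLOW(A)={$,a,b}  FOLLOW(B)={$,b}  FOLLOW(C)={$,b,c}

FOLLOW(S) = ["$", "b"]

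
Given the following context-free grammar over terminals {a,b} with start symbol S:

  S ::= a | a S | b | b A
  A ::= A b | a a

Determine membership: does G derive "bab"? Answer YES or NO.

CNF form of G:
  S -> T0 A | T1 S | a | b
  A -> A T0 | T1 T1
  T0 -> b
  T1 -> a

CYK fill:
  cell(0,0) b: {S,T0}  orig:{S}
  cell(1,1) a: {S,T1}  orig:{S}
  cell(2,2) b: {S,T0}  orig:{S}
  cell(0,1) ba: ∅
  cell(1,2) ab: {S}
  cell(0,2) bab: ∅

S ∉ T[0,2] ⇒ NO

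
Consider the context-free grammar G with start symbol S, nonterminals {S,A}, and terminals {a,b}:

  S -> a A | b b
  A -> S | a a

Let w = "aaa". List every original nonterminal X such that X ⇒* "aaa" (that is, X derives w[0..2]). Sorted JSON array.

CNF form of G:
  S -> T0 A | T1 T1
  A -> T0 A | T0 T0 | T1 T1
  T0 -> a
  T1 -> b

CYK fill, restricted to cells inside w[0..2]:
  cell(0,0) a: {T0}  orig:{}
  cell(1,1) a: {T0}  orig:{}
  cell(2,2) a: {T0}  orig:{}
  cell(0,1) aa: {A}
  cell(1,2) aa: {A}
  cell(0,2) aaa: {A,S}

Original NTs in T[0,2] deriving "aaa": ["A", "S"]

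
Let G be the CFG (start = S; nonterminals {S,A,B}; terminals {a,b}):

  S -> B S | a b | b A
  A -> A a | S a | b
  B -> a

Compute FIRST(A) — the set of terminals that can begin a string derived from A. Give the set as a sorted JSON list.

FIRST sets, iterate to fixpoint:
[1]
  A via A→b: +{b}
  B via B→a: +{a}
  S via S→B S: +{a}
  S via S→b A: +{b}
  FIRST(S)={a,b}  FIRST(A)={b}  FIRST(B)={a}
[2]
  A via A→S a: +{a}
  FIRST(S)={a,b}  FIRST(A)={a,b}  FIRST(B)={a}
[3] — fixpoint
  FIRST(S)={a,b}  FIRST(A)={a,b}  FIRST(B)={a}

FIRST(A) = ["a", "b"]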